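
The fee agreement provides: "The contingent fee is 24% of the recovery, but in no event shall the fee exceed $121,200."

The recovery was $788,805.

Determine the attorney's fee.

$121,200.00

24% of $788,805 = $189,313.20
That exceeds the $121,200 cap, so the fee is capped at $121,200.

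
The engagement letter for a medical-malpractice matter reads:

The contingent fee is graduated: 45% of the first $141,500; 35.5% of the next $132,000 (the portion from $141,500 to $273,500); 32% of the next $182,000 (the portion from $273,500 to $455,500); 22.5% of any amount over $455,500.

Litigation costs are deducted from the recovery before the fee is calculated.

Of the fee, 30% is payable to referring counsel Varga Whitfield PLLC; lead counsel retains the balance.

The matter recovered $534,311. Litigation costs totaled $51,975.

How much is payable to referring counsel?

Fee base (net of costs): $534,311 − $51,975 = $482,336
First $141,500 at 45% = $63,675.00
Next $132,000 at 35.5% = $46,860.00
Next $182,000 at 32% = $58,240.00
Remaining $26,836 at 22.5% = $6,038.10
Fee: $63,675.00 + $46,860.00 + $58,240.00 + $6,038.10 = $174,813.10
Referral share: 30% of $174,813.10 = $52,443.93; lead counsel retains $174,813.10 − $52,443.93 = $122,369.17.

$52,443.93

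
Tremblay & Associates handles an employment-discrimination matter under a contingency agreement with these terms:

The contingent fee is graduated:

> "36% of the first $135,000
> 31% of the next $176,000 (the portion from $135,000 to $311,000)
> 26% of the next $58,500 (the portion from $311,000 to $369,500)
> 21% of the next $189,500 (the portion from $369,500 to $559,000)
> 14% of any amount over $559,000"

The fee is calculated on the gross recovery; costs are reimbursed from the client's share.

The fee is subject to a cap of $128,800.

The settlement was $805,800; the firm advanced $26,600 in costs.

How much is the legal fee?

Fee base is the gross recovery, $805,800; costs are reimbursed separately.
First $135,000 at 36% = $48,600.00
Next $176,000 at 31% = $54,560.00
Next $58,500 at 26% = $15,210.00
Next $189,500 at 21% = $39,795.00
Remaining $246,800 at 14% = $34,552.00
Fee: $48,600.00 + $54,560.00 + $15,210.00 + $39,795.00 + $34,552.00 = $192,717.00
$192,717.00 exceeds the $128,800 cap, so the fee is capped at $128,800.00.

$128,800.00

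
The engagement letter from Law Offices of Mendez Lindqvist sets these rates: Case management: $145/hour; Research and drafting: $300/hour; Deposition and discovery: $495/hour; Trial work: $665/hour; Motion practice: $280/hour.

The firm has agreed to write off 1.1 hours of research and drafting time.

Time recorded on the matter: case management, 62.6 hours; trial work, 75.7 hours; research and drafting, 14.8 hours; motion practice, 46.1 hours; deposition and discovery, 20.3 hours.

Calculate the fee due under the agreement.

$86,484.00

Case management: 62.6 × $145 = $9,077.00
Research and drafting: 14.8 × $300 = $4,440.00
Deposition and discovery: 20.3 × $495 = $10,048.50
Trial work: 75.7 × $665 = $50,340.50
Motion practice: 46.1 × $280 = $12,908.00
Subtotal: $86,814.00
Write-off: 1.1 × $300 = $330.00
Total: $86,814.00 − $330.00 = $86,484.00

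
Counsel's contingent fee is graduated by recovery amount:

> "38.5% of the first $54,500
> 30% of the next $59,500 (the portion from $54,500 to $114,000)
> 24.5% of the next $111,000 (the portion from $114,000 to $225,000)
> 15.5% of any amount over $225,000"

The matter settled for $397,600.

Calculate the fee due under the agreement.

$92,780.50

First $54,500 at 38.5% = $20,982.50
Next $59,500 at 30% = $17,850.00
Next $111,000 at 24.5% = $27,195.00
Remaining $172,600 at 15.5% = $26,753.00
Fee: $20,982.50 + $17,850.00 + $27,195.00 + $26,753.00 = $92,780.50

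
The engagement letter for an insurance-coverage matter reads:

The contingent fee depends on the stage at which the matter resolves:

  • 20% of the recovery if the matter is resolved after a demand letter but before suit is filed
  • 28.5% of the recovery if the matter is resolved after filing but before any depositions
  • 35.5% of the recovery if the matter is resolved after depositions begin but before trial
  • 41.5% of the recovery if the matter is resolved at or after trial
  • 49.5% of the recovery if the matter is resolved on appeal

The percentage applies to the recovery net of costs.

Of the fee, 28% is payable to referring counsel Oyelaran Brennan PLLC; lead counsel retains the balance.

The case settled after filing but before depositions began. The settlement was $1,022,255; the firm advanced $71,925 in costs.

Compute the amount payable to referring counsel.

Fee base (net of costs): $1,022,255 − $71,925 = $950,330
The matter settled after filing but before depositions began, so the 28.5% rate applies.
$950,330 × 28.5% = $270,844.05
Referral share: 28% of $270,844.05 = $75,836.33; lead counsel retains $270,844.05 − $75,836.33 = $195,007.72.

$75,836.33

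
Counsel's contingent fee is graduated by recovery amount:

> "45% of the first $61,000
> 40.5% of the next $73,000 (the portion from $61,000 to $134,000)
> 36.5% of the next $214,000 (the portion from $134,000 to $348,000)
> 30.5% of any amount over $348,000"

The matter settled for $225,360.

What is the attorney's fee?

$90,361.40

First $61,000 at 45% = $27,450.00
Next $73,000 at 40.5% = $29,565.00
Remaining $91,360 at 36.5% = $33,346.40
Fee: $27,450.00 + $29,565.00 + $33,346.40 = $90,361.40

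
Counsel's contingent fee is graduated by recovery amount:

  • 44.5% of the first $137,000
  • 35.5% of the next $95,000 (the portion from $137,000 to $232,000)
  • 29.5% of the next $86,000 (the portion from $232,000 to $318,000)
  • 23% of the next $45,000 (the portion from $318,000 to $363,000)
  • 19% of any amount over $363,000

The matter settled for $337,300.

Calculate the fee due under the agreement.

$124,499.00

First $137,000 at 44.5% = $60,965.00
Next $95,000 at 35.5% = $33,725.00
Next $86,000 at 29.5% = $25,370.00
Remaining $19,300 at 23% = $4,439.00
Fee: $60,965.00 + $33,725.00 + $25,370.00 + $4,439.00 = $124,499.00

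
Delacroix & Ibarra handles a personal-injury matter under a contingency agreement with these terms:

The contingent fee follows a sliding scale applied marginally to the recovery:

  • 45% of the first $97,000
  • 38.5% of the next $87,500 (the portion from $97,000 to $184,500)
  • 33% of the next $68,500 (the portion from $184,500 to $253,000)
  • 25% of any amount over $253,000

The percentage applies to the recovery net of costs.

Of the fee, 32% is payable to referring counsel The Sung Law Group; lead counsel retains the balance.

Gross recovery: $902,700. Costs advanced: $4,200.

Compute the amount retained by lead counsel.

$177,695.90

Fee base (net of costs): $902,700 − $4,200 = $898,500
First $97,000 at 45% = $43,650.00
Next $87,500 at 38.5% = $33,687.50
Next $68,500 at 33% = $22,605.00
Remaining $645,500 at 25% = $161,375.00
Fee: $43,650.00 + $33,687.50 + $22,605.00 + $161,375.00 = $261,317.50
Referral share: 32% of $261,317.50 = $83,621.60; lead counsel retains $261,317.50 − $83,621.60 = $177,695.90.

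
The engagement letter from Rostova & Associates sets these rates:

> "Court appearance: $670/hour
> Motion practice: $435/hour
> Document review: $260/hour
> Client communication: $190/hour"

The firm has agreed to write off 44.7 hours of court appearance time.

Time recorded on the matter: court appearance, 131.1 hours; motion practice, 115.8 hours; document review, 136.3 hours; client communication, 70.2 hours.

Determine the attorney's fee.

Court appearance: 131.1 × $670 = $87,837.00
Motion practice: 115.8 × $435 = $50,373.00
Document review: 136.3 × $260 = $35,438.00
Client communication: 70.2 × $190 = $13,338.00
Subtotal: $186,986.00
Write-off: 44.7 × $670 = $29,949.00
Total: $186,986.00 − $29,949.00 = $157,037.00

$157,037.00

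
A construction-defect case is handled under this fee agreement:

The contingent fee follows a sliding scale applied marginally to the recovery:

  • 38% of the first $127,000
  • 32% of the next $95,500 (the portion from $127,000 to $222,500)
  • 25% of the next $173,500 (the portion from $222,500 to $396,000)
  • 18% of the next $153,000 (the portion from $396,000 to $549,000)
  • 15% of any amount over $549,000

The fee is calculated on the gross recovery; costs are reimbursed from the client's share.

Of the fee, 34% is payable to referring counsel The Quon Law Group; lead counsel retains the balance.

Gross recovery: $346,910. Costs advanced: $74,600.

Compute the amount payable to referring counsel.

Fee base is the gross recovery, $346,910; costs are reimbursed separately.
First $127,000 at 38% = $48,260.00
Next $95,500 at 32% = $30,560.00
Remaining $124,410 at 25% = $31,102.50
Fee: $48,260.00 + $30,560.00 + $31,102.50 = $109,922.50
Referral share: 34% of $109,922.50 = $37,373.65; lead counsel retains $109,922.50 − $37,373.65 = $72,548.85.

$37,373.65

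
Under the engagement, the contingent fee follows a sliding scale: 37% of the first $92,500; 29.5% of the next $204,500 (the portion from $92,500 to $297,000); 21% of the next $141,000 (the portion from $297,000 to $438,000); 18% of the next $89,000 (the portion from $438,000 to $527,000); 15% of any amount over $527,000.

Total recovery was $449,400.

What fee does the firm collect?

First $92,500 at 37% = $34,225.00
Next $204,500 at 29.5% = $60,327.50
Next $141,000 at 21% = $29,610.00
Remaining $11,400 at 18% = $2,052.00
Fee: $34,225.00 + $60,327.50 + $29,610.00 + $2,052.00 = $126,214.50

$126,214.50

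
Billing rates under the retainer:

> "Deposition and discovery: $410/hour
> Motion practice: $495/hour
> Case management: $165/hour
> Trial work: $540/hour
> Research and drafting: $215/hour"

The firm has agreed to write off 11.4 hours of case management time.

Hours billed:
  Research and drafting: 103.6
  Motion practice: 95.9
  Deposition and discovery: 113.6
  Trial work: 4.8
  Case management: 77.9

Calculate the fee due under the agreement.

Deposition and discovery: 113.6 × $410 = $46,576.00
Motion practice: 95.9 × $495 = $47,470.50
Case management: 77.9 × $165 = $12,853.50
Trial work: 4.8 × $540 = $2,592.00
Research and drafting: 103.6 × $215 = $22,274.00
Subtotal: $131,766.00
Write-off: 11.4 × $165 = $1,881.00
Total: $131,766.00 − $1,881.00 = $129,885.00

$129,885.00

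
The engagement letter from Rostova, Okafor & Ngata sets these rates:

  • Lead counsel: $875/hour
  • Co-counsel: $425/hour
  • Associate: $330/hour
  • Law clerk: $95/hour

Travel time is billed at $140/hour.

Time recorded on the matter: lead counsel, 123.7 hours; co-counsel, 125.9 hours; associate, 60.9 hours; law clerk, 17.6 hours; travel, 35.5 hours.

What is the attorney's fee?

$188,484.00

Lead counsel: 123.7 × $875 = $108,237.50
Co-counsel: 125.9 × $425 = $53,507.50
Associate: 60.9 × $330 = $20,097.00
Law clerk: 17.6 × $95 = $1,672.00
Subtotal: $108,237.50 + $53,507.50 + $20,097.00 + $1,672.00 = $183,514.00
Travel: 35.5 × $140 = $4,970.00
Total: $183,514.00 + $4,970.00 = $188,484.00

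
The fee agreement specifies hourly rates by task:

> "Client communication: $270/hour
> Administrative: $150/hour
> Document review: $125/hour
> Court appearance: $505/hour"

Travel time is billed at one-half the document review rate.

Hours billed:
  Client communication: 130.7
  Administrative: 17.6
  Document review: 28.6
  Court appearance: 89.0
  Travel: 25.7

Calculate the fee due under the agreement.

Client communication: 130.7 × $270 = $35,289.00
Administrative: 17.6 × $150 = $2,640.00
Document review: 28.6 × $125 = $3,575.00
Court appearance: 89.0 × $505 = $44,945.00
Subtotal: $35,289.00 + $2,640.00 + $3,575.00 + $44,945.00 = $86,449.00
Travel: 25.7 × ($125 ÷ 2) = 25.7 × $62.50 = $1,606.25
Total: $86,449.00 + $1,606.25 = $88,055.25

$88,055.25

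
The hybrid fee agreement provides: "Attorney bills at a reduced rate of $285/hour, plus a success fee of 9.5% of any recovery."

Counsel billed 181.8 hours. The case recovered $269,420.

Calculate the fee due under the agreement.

Hourly: 181.8 × $285 = $51,813.00
Success fee: 9.5% of $269,420 = $25,594.90
Total: $51,813.00 + $25,594.90 = $77,407.90

$77,407.90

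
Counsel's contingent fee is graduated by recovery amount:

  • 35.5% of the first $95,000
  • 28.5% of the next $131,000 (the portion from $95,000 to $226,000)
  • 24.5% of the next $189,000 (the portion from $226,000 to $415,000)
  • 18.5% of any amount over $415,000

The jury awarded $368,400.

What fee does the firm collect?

First $95,000 at 35.5% = $33,725.00
Next $131,000 at 28.5% = $37,335.00
Remaining $142,400 at 24.5% = $34,888.00
Fee: $33,725.00 + $37,335.00 + $34,888.00 = $105,948.00

$105,948.00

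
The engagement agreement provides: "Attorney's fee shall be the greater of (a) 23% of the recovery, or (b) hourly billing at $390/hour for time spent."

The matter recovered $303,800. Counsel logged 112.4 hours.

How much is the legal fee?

$69,874.00

(a) 23% of $303,800 = $69,874.00
(b) 112.4 × $390 = $43,836.00
The greater is (a): $69,874.00.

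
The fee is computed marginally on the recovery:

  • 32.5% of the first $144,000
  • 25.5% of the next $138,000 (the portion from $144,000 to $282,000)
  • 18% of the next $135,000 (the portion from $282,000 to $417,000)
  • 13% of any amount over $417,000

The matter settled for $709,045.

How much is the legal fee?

First $144,000 at 32.5% = $46,800.00
Next $138,000 at 25.5% = $35,190.00
Next $135,000 at 18% = $24,300.00
Remaining $292,045 at 13% = $37,965.85
Fee: $46,800.00 + $35,190.00 + $24,300.00 + $37,965.85 = $144,255.85

$144,255.85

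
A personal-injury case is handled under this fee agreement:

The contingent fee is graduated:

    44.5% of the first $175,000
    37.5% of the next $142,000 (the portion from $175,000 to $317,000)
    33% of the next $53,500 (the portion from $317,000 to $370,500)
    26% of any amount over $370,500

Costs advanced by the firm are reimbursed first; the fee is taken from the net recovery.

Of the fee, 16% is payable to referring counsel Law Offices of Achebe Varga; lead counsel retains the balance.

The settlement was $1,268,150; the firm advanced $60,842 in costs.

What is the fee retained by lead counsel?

$307,734.07

Fee base (net of costs): $1,268,150 − $60,842 = $1,207,308
First $175,000 at 44.5% = $77,875.00
Next $142,000 at 37.5% = $53,250.00
Next $53,500 at 33% = $17,655.00
Remaining $836,808 at 26% = $217,570.08
Fee: $77,875.00 + $53,250.00 + $17,655.00 + $217,570.08 = $366,350.08
Referral share: 16% of $366,350.08 = $58,616.01; lead counsel retains $366,350.08 − $58,616.01 = $307,734.07.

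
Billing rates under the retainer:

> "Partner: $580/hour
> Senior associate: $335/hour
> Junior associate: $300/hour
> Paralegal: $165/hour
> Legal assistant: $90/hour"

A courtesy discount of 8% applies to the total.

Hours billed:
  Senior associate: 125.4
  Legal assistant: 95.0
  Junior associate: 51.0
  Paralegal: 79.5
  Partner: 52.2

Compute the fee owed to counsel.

$100,512.30

Partner: 52.2 × $580 = $30,276.00
Senior associate: 125.4 × $335 = $42,009.00
Junior associate: 51.0 × $300 = $15,300.00
Paralegal: 79.5 × $165 = $13,117.50
Legal assistant: 95.0 × $90 = $8,550.00
Subtotal: $109,252.50
Less 8% discount: −$8,740.20
Total: $109,252.50 − $8,740.20 = $100,512.30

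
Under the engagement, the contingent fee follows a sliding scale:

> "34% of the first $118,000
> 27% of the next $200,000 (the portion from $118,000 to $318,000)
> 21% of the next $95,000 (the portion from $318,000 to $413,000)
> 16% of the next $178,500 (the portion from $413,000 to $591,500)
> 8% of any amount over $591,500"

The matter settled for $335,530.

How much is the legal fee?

$97,801.30

First $118,000 at 34% = $40,120.00
Next $200,000 at 27% = $54,000.00
Remaining $17,530 at 21% = $3,681.30
Fee: $40,120.00 + $54,000.00 + $3,681.30 = $97,801.30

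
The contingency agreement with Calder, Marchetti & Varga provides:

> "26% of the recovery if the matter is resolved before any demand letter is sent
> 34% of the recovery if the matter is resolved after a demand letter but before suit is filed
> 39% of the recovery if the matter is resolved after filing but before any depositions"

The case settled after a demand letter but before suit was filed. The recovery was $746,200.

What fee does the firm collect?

The matter settled after a demand letter but before suit was filed, so the 34% rate applies.
$746,200 × 34% = $253,708.00

$253,708.00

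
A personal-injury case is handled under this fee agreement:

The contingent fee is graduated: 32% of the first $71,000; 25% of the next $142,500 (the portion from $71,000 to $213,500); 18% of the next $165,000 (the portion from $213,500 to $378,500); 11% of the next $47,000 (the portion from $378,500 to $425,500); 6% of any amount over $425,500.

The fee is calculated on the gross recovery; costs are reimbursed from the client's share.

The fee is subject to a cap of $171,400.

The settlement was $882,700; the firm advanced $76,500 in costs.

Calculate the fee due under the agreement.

$120,647.00

Fee base is the gross recovery, $882,700; costs are reimbursed separately.
First $71,000 at 32% = $22,720.00
Next $142,500 at 25% = $35,625.00
Next $165,000 at 18% = $29,700.00
Next $47,000 at 11% = $5,170.00
Remaining $457,200 at 6% = $27,432.00
Fee: $22,720.00 + $35,625.00 + $29,700.00 + $5,170.00 + $27,432.00 = $120,647.00
$120,647.00 is under the $171,400 cap.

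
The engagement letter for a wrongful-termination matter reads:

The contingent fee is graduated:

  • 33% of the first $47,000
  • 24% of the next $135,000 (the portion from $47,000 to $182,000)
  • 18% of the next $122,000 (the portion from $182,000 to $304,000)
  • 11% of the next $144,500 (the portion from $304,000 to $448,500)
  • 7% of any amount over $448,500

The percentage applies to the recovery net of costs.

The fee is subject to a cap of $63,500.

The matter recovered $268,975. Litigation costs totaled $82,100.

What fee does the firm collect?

Fee base (net of costs): $268,975 − $82,100 = $186,875
First $47,000 at 33% = $15,510.00
Next $135,000 at 24% = $32,400.00
Remaining $4,875 at 18% = $877.50
Fee: $15,510.00 + $32,400.00 + $877.50 = $48,787.50
$48,787.50 is under the $63,500 cap.

$48,787.50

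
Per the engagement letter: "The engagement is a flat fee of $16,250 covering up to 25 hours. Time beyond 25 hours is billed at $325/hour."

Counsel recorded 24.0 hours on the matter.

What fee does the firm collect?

$16,250.00

24.0 hours is within the 25-hour scope; only the flat fee applies.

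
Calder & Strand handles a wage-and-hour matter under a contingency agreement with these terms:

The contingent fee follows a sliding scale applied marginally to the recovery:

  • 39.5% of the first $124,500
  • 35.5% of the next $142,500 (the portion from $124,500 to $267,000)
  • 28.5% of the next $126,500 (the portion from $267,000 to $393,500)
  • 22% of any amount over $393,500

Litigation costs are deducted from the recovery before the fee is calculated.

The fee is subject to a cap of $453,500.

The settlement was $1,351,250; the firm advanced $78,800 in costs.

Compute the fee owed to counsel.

Fee base (net of costs): $1,351,250 − $78,800 = $1,272,450
First $124,500 at 39.5% = $49,177.50
Next $142,500 at 35.5% = $50,587.50
Next $126,500 at 28.5% = $36,052.50
Remaining $878,950 at 22% = $193,369.00
Fee: $49,177.50 + $50,587.50 + $36,052.50 + $193,369.00 = $329,186.50
$329,186.50 is under the $453,500 cap.

$329,186.50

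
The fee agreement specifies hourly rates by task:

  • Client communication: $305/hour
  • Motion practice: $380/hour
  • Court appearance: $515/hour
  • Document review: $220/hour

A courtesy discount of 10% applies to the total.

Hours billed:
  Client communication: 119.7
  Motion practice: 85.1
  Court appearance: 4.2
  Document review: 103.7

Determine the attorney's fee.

$84,441.15

Client communication: 119.7 × $305 = $36,508.50
Motion practice: 85.1 × $380 = $32,338.00
Court appearance: 4.2 × $515 = $2,163.00
Document review: 103.7 × $220 = $22,814.00
Subtotal: $93,823.50
Less 10% discount: −$9,382.35
Total: $93,823.50 − $9,382.35 = $84,441.15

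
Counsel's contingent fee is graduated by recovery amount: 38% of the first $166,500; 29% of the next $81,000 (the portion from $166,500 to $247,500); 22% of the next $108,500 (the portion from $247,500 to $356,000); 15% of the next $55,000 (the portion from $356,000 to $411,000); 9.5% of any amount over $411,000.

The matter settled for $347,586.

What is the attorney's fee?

$108,778.92

First $166,500 at 38% = $63,270.00
Next $81,000 at 29% = $23,490.00
Remaining $100,086 at 22% = $22,018.92
Fee: $63,270.00 + $23,490.00 + $22,018.92 = $108,778.92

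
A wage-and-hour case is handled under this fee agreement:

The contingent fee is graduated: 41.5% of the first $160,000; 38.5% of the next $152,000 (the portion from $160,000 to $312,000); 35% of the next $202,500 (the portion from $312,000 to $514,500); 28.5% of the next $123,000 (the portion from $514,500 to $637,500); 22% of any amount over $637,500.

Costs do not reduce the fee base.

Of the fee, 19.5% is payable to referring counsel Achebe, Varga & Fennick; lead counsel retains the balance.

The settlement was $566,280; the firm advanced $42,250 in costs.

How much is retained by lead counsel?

$169,494.60

Fee base is the gross recovery, $566,280; costs are reimbursed separately.
First $160,000 at 41.5% = $66,400.00
Next $152,000 at 38.5% = $58,520.00
Next $202,500 at 35% = $70,875.00
Remaining $51,780 at 28.5% = $14,757.30
Fee: $66,400.00 + $58,520.00 + $70,875.00 + $14,757.30 = $210,552.30
Referral share: 19.5% of $210,552.30 = $41,057.70; lead counsel retains $210,552.30 − $41,057.70 = $169,494.60.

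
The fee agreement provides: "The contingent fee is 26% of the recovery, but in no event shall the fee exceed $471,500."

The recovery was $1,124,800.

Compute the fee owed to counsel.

$292,448.00

26% of $1,124,800 = $292,448.00
That is under the $471,500 cap.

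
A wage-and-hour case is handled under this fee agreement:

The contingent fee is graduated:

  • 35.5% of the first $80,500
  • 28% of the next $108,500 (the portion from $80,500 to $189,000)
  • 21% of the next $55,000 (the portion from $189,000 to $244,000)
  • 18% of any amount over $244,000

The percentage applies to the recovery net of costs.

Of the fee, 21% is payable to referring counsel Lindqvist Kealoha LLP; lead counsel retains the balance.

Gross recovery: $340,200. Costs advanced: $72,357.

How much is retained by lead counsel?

$59,091.40

Fee base (net of costs): $340,200 − $72,357 = $267,843
First $80,500 at 35.5% = $28,577.50
Next $108,500 at 28% = $30,380.00
Next $55,000 at 21% = $11,550.00
Remaining $23,843 at 18% = $4,291.74
Fee: $28,577.50 + $30,380.00 + $11,550.00 + $4,291.74 = $74,799.24
Referral share: 21% of $74,799.24 = $15,707.84; lead counsel retains $74,799.24 − $15,707.84 = $59,091.40.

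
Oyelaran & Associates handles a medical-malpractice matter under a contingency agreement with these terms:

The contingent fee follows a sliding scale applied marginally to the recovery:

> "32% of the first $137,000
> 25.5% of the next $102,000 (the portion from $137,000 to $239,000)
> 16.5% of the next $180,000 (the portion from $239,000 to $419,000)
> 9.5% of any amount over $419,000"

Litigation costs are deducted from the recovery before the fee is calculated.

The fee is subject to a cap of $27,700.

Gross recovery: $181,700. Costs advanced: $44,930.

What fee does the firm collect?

$27,700.00

Fee base (net of costs): $181,700 − $44,930 = $136,770
First $136,770 at 32% = $43,766.40
$43,766.40 exceeds the $27,700 cap, so the fee is capped at $27,700.00.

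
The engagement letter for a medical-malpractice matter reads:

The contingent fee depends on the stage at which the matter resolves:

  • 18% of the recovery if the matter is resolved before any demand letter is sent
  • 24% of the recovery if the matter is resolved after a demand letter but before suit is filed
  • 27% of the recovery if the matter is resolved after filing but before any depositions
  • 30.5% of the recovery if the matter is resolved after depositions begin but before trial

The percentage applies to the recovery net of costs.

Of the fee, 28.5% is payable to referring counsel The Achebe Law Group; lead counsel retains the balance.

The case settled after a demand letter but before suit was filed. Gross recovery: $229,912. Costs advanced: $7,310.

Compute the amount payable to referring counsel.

$15,225.98

Fee base (net of costs): $229,912 − $7,310 = $222,602
The matter settled after a demand letter but before suit was filed, so the 24% rate applies.
$222,602 × 24% = $53,424.48
Referral share: 28.5% of $53,424.48 = $15,225.98; lead counsel retains $53,424.48 − $15,225.98 = $38,198.50.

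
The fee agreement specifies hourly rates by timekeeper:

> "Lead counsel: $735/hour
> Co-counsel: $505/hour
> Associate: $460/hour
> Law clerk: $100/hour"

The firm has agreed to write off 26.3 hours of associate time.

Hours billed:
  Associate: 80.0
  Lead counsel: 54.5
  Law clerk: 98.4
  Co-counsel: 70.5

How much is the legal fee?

$110,202.00

Lead counsel: 54.5 × $735 = $40,057.50
Co-counsel: 70.5 × $505 = $35,602.50
Associate: 80.0 × $460 = $36,800.00
Law clerk: 98.4 × $100 = $9,840.00
Subtotal: $122,300.00
Write-off: 26.3 × $460 = $12,098.00
Total: $122,300.00 − $12,098.00 = $110,202.00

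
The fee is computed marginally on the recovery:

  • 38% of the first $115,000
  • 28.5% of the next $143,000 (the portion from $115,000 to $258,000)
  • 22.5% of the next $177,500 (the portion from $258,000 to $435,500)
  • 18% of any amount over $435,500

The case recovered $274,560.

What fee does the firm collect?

$88,181.00

First $115,000 at 38% = $43,700.00
Next $143,000 at 28.5% = $40,755.00
Remaining $16,560 at 22.5% = $3,726.00
Fee: $43,700.00 + $40,755.00 + $3,726.00 = $88,181.00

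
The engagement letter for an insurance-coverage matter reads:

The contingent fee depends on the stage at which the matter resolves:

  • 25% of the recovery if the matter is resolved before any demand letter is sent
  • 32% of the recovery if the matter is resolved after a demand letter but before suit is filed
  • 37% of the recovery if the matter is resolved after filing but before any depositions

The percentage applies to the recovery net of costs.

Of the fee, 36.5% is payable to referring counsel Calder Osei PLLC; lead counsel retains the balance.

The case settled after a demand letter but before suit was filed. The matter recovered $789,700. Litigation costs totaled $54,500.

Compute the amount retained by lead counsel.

$149,392.64

Fee base (net of costs): $789,700 − $54,500 = $735,200
The matter settled after a demand letter but before suit was filed, so the 32% rate applies.
$735,200 × 32% = $235,264.00
Referral share: 36.5% of $235,264.00 = $85,871.36; lead counsel retains $235,264.00 − $85,871.36 = $149,392.64.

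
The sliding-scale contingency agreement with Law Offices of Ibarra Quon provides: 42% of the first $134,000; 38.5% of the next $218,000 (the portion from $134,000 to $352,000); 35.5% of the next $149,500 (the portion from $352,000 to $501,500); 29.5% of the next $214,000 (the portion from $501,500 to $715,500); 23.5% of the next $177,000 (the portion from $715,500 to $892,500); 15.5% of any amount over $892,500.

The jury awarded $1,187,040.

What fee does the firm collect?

$343,661.20

First $134,000 at 42% = $56,280.00
Next $218,000 at 38.5% = $83,930.00
Next $149,500 at 35.5% = $53,072.50
Next $214,000 at 29.5% = $63,130.00
Next $177,000 at 23.5% = $41,595.00
Remaining $294,540 at 15.5% = $45,653.70
Fee: $56,280.00 + $83,930.00 + $53,072.50 + $63,130.00 + $41,595.00 + $45,653.70 = $343,661.20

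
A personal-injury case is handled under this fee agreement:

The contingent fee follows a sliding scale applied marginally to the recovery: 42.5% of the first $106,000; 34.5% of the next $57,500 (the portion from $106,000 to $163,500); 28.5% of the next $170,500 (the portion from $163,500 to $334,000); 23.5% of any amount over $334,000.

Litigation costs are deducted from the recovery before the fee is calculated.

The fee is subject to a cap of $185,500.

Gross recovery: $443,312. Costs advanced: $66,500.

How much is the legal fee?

$123,540.82

Fee base (net of costs): $443,312 − $66,500 = $376,812
First $106,000 at 42.5% = $45,050.00
Next $57,500 at 34.5% = $19,837.50
Next $170,500 at 28.5% = $48,592.50
Remaining $42,812 at 23.5% = $10,060.82
Fee: $45,050.00 + $19,837.50 + $48,592.50 + $10,060.82 = $123,540.82
$123,540.82 is under the $185,500 cap.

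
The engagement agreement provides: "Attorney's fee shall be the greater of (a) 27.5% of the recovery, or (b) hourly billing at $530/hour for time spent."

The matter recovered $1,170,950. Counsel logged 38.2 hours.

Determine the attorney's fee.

(a) 27.5% of $1,170,950 = $322,011.25
(b) 38.2 × $530 = $20,246.00
The greater is (a): $322,011.25.

$322,011.25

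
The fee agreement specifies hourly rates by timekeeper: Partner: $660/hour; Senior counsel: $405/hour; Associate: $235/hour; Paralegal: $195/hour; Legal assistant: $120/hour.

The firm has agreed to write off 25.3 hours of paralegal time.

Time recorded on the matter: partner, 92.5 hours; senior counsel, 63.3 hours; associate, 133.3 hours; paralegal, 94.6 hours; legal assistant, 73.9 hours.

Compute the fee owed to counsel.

$140,393.50

Partner: 92.5 × $660 = $61,050.00
Senior counsel: 63.3 × $405 = $25,636.50
Associate: 133.3 × $235 = $31,325.50
Paralegal: 94.6 × $195 = $18,447.00
Legal assistant: 73.9 × $120 = $8,868.00
Subtotal: $145,327.00
Write-off: 25.3 × $195 = $4,933.50
Total: $145,327.00 − $4,933.50 = $140,393.50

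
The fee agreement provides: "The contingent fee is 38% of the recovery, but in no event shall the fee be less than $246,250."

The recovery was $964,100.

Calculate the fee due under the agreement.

$366,358.00

38% of $964,100 = $366,358.00
That exceeds the $246,250 minimum.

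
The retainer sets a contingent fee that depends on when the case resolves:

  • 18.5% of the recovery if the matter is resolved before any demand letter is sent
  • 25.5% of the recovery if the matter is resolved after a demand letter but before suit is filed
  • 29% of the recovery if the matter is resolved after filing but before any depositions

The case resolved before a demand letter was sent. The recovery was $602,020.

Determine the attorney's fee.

The matter resolved before a demand letter was sent, so the 18.5% rate applies.
$602,020 × 18.5% = $111,373.70

$111,373.70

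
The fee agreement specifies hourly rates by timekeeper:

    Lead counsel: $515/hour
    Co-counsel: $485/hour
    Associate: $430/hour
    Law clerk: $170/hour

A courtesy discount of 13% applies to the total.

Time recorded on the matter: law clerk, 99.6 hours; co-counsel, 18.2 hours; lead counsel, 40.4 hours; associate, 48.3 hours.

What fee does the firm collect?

Lead counsel: 40.4 × $515 = $20,806.00
Co-counsel: 18.2 × $485 = $8,827.00
Associate: 48.3 × $430 = $20,769.00
Law clerk: 99.6 × $170 = $16,932.00
Subtotal: $67,334.00
Less 13% discount: −$8,753.42
Total: $67,334.00 − $8,753.42 = $58,580.58

$58,580.58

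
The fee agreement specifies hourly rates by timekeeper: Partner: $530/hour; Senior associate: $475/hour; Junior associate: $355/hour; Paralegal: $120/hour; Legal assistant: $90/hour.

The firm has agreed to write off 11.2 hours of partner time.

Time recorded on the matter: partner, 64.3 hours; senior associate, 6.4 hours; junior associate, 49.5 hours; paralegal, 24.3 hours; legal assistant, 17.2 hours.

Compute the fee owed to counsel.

Partner: 64.3 × $530 = $34,079.00
Senior associate: 6.4 × $475 = $3,040.00
Junior associate: 49.5 × $355 = $17,572.50
Paralegal: 24.3 × $120 = $2,916.00
Legal assistant: 17.2 × $90 = $1,548.00
Subtotal: $59,155.50
Write-off: 11.2 × $530 = $5,936.00
Total: $59,155.50 − $5,936.00 = $53,219.50

$53,219.50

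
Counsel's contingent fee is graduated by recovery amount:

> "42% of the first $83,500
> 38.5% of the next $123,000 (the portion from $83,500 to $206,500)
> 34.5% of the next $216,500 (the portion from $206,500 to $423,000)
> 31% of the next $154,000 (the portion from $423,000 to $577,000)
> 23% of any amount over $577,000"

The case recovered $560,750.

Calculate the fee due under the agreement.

First $83,500 at 42% = $35,070.00
Next $123,000 at 38.5% = $47,355.00
Next $216,500 at 34.5% = $74,692.50
Remaining $137,750 at 31% = $42,702.50
Fee: $35,070.00 + $47,355.00 + $74,692.50 + $42,702.50 = $199,820.00

$199,820.00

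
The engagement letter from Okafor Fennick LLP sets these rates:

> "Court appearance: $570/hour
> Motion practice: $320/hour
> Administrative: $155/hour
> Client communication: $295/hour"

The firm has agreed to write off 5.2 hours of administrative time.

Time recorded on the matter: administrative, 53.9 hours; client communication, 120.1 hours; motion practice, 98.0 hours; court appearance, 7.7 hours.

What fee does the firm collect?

$78,727.00

Court appearance: 7.7 × $570 = $4,389.00
Motion practice: 98.0 × $320 = $31,360.00
Administrative: 53.9 × $155 = $8,354.50
Client communication: 120.1 × $295 = $35,429.50
Subtotal: $79,533.00
Write-off: 5.2 × $155 = $806.00
Total: $79,533.00 − $806.00 = $78,727.00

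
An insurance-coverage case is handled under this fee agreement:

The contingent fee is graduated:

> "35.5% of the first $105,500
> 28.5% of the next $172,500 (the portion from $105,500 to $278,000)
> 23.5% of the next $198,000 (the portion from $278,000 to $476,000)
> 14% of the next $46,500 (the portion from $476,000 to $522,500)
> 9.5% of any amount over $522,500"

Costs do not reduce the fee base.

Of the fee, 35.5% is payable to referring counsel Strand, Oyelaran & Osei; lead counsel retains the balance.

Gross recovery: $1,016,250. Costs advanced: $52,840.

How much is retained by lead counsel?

Fee base is the gross recovery, $1,016,250; costs are reimbursed separately.
First $105,500 at 35.5% = $37,452.50
Next $172,500 at 28.5% = $49,162.50
Next $198,000 at 23.5% = $46,530.00
Next $46,500 at 14% = $6,510.00
Remaining $493,750 at 9.5% = $46,906.25
Fee: $37,452.50 + $49,162.50 + $46,530.00 + $6,510.00 + $46,906.25 = $186,561.25
Referral share: 35.5% of $186,561.25 = $66,229.24; lead counsel retains $186,561.25 − $66,229.24 = $120,332.01.

$120,332.01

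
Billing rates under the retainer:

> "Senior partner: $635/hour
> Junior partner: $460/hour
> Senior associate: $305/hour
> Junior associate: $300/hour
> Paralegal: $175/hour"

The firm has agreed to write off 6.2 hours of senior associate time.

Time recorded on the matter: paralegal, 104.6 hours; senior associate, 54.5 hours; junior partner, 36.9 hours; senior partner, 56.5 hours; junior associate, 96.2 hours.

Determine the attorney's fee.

Senior partner: 56.5 × $635 = $35,877.50
Junior partner: 36.9 × $460 = $16,974.00
Senior associate: 54.5 × $305 = $16,622.50
Junior associate: 96.2 × $300 = $28,860.00
Paralegal: 104.6 × $175 = $18,305.00
Subtotal: $116,639.00
Write-off: 6.2 × $305 = $1,891.00
Total: $116,639.00 − $1,891.00 = $114,748.00

$114,748.00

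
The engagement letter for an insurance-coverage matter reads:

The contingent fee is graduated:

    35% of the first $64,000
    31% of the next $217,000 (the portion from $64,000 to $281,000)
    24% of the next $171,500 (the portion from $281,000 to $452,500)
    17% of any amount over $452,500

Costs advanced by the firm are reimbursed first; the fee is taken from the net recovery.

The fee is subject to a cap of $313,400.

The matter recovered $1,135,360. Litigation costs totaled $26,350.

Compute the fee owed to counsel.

$242,436.70

Fee base (net of costs): $1,135,360 − $26,350 = $1,109,010
First $64,000 at 35% = $22,400.00
Next $217,000 at 31% = $67,270.00
Next $171,500 at 24% = $41,160.00
Remaining $656,510 at 17% = $111,606.70
Fee: $22,400.00 + $67,270.00 + $41,160.00 + $111,606.70 = $242,436.70
$242,436.70 is under the $313,400 cap.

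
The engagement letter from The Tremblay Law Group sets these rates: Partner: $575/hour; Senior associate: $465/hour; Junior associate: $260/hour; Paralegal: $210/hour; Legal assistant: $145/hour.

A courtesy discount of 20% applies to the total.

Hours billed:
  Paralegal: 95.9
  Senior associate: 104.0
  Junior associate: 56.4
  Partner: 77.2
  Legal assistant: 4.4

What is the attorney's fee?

$102,552.80

Partner: 77.2 × $575 = $44,390.00
Senior associate: 104.0 × $465 = $48,360.00
Junior associate: 56.4 × $260 = $14,664.00
Paralegal: 95.9 × $210 = $20,139.00
Legal assistant: 4.4 × $145 = $638.00
Subtotal: $128,191.00
Less 20% discount: −$25,638.20
Total: $128,191.00 − $25,638.20 = $102,552.80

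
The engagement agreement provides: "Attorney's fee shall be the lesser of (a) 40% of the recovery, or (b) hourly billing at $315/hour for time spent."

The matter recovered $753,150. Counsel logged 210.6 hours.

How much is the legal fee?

$66,339.00

(a) 40% of $753,150 = $301,260.00
(b) 210.6 × $315 = $66,339.00
The lesser is (b): $66,339.00.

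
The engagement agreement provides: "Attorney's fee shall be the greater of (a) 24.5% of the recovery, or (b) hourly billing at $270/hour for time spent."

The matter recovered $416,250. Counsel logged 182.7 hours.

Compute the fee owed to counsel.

(a) 24.5% of $416,250 = $101,981.25
(b) 182.7 × $270 = $49,329.00
The greater is (a): $101,981.25.

$101,981.25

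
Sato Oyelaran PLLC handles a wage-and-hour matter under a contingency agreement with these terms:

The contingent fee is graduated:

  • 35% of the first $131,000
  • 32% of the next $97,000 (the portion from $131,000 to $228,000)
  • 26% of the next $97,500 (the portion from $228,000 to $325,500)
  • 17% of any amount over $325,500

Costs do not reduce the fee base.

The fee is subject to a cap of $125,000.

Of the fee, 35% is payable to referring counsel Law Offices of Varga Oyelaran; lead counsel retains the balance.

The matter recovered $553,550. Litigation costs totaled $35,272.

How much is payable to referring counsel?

Fee base is the gross recovery, $553,550; costs are reimbursed separately.
First $131,000 at 35% = $45,850.00
Next $97,000 at 32% = $31,040.00
Next $97,500 at 26% = $25,350.00
Remaining $228,050 at 17% = $38,768.50
Fee: $45,850.00 + $31,040.00 + $25,350.00 + $38,768.50 = $141,008.50
$141,008.50 exceeds the $125,000 cap, so the fee is capped at $125,000.00.
Referral share: 35% of $125,000.00 = $43,750.00; lead counsel retains $125,000.00 − $43,750.00 = $81,250.00.

$43,750.00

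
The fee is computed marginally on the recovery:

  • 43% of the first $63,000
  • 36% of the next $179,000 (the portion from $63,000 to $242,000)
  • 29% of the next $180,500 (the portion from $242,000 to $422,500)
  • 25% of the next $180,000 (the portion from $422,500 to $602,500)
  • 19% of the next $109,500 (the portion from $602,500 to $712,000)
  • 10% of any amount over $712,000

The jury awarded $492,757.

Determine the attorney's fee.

First $63,000 at 43% = $27,090.00
Next $179,000 at 36% = $64,440.00
Next $180,500 at 29% = $52,345.00
Remaining $70,257 at 25% = $17,564.25
Fee: $27,090.00 + $64,440.00 + $52,345.00 + $17,564.25 = $161,439.25

$161,439.25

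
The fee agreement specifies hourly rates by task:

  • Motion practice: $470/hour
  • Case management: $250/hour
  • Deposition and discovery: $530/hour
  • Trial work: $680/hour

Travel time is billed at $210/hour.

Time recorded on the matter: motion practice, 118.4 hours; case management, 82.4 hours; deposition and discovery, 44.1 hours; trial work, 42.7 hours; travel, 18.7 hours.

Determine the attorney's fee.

$132,584.00

Motion practice: 118.4 × $470 = $55,648.00
Case management: 82.4 × $250 = $20,600.00
Deposition and discovery: 44.1 × $530 = $23,373.00
Trial work: 42.7 × $680 = $29,036.00
Subtotal: $55,648.00 + $20,600.00 + $23,373.00 + $29,036.00 = $128,657.00
Travel: 18.7 × $210 = $3,927.00
Total: $128,657.00 + $3,927.00 = $132,584.00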